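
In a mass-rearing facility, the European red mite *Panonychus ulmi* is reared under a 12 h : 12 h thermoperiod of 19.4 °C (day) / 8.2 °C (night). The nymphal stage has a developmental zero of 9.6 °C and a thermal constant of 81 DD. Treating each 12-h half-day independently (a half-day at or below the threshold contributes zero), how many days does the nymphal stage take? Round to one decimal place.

16.5 days

Day half: max(0, 19.4 − 9.6) × 0.5 = 9.8 × 0.5 = 4.90 DD.
Night half: max(0, 8.2 − 9.6) × 0.5 = 0.0 × 0.5 = 0.00 DD.
Per 24 h: 4.90 DD/day.
Duration = 81 / 4.90 = 16.531 ≈ 16.5 days.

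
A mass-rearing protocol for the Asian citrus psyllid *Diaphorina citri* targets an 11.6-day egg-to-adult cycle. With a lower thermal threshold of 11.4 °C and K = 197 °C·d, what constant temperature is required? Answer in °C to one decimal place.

28.4 °C

Required daily accumulation = 197 / 11.6 = 16.983 DD/day.
T = T_base + 16.983 = 11.4 + 16.983 = 28.383 ≈ 28.4 °C.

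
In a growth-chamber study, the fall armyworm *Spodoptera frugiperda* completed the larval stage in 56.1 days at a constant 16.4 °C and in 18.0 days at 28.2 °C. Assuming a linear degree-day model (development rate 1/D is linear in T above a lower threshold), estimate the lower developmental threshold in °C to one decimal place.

10.8 °C

Under the model K = D·(T − T_b), so D₁·(T₁ − T_b) = D₂·(T₂ − T_b).
56.1·(16.4 − T_b) = 18.0·(28.2 − T_b)
T_b = (56.1·16.4 − 18.0·28.2) / (56.1 − 18.0) = 412.44 / 38.1 = 10.825 °C ≈ 10.8 °C.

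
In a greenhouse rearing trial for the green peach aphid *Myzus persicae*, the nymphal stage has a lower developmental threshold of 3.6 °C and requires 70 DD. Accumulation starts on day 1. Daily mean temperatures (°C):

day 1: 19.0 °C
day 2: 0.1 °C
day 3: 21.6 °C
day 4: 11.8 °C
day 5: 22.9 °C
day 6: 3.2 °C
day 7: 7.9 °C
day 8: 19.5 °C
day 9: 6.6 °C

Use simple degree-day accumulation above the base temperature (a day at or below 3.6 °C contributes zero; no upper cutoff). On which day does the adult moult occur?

day 8

Daily DD above 3.6 °C: 15.4, 0.0, 18.0, 8.2, 19.3, 0.0, 4.3, 15.9, 3.0.
Cumulative: 15.4, 15.4, 33.4, 41.6, 60.9, 60.9, 65.2, 81.1, 84.1.
The total first reaches 70 DD on day 8.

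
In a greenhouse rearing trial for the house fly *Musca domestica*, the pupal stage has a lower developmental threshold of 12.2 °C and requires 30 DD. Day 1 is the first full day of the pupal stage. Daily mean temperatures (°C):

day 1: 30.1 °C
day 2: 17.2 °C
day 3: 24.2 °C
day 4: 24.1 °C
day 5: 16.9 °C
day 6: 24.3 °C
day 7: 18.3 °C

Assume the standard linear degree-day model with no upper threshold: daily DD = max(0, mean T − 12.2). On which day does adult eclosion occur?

Daily DD above 12.2 °C: 17.9, 5.0, 12.0, 11.9, 4.7, 12.1, 6.1.
Cumulative: 17.9, 22.9, 34.9, 46.8, 51.5, 63.6, 69.7.
The total first reaches 30 DD on day 3.

day 3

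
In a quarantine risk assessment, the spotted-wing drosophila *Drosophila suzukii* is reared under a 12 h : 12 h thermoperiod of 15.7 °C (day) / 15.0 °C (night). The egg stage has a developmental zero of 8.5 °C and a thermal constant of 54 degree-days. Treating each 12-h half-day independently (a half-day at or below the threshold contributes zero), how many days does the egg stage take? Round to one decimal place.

Day half: max(0, 15.7 − 8.5) × 0.5 = 7.2 × 0.5 = 3.60 DD.
Night half: max(0, 15.0 − 8.5) × 0.5 = 6.5 × 0.5 = 3.25 DD.
Per 24 h: 6.85 DD/day.
Duration = 54 / 6.85 = 7.883 ≈ 7.9 days.

7.9 days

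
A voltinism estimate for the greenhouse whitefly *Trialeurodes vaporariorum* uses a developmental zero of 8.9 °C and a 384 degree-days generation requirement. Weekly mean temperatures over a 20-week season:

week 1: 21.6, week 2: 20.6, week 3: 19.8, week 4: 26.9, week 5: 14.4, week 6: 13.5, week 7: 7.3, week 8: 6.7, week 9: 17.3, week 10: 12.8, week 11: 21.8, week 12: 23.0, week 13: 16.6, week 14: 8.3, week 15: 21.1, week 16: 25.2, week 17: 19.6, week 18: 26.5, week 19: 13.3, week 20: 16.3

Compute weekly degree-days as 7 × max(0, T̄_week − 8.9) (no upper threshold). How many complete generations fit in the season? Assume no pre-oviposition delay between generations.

Weekly DD (7 × max(0, T̄ − 8.9)): 88.9, 81.9, 76.3, 126.0, 38.5, 32.2, 0.0, 0.0, 58.8, 27.3, 90.3, 98.7, 53.9, 0.0, 85.4, 114.1, 74.9, 123.2, 30.8, 51.8.
Season total = 1253.0 DD.
Complete generations = ⌊1253.0 / 384⌋ = 3.

3 generations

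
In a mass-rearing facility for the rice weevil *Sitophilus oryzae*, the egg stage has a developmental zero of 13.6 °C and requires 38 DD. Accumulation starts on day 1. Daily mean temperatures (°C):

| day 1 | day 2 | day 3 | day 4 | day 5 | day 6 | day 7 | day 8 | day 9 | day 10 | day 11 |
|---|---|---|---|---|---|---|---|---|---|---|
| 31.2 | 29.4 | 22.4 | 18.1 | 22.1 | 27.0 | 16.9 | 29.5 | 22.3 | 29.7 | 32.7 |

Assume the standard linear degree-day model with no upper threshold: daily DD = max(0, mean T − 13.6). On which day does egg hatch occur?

Daily DD above 13.6 °C: 17.6, 15.8, 8.8, 4.5, 8.5, 13.4, 3.3, 15.9, 8.7, 16.1, 19.1.
Cumulative: 17.6, 33.4, 42.2, 46.7, 55.2, 68.6, 71.9, 87.8, 96.5, 112.6, 131.7.
The total first reaches 38 DD on day 3.

day 3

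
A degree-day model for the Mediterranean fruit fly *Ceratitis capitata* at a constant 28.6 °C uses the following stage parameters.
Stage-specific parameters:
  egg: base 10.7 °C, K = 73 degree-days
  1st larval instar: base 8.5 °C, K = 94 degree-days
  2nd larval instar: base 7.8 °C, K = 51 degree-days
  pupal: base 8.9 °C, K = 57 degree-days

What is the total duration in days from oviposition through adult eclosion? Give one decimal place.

14.1 days

egg: 73 / (28.6 − 10.7) = 73 / 17.9 = 4.078 d.
1st larval instar: 94 / (28.6 − 8.5) = 94 / 20.1 = 4.677 d.
2nd larval instar: 51 / (28.6 − 7.8) = 51 / 20.8 = 2.452 d.
pupal: 57 / (28.6 − 8.9) = 57 / 19.7 = 2.893 d.
Sum = 14.100 ≈ 14.1 days.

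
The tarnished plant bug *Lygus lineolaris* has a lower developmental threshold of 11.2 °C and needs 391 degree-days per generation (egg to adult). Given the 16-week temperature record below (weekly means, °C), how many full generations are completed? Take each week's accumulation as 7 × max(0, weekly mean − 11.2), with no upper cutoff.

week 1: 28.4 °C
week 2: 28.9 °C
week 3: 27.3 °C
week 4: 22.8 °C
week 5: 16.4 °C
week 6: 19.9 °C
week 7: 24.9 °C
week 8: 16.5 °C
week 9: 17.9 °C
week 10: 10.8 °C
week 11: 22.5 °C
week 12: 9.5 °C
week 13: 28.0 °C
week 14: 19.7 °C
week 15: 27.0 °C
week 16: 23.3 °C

Weekly DD (7 × max(0, T̄ − 11.2)): 120.4, 123.9, 112.7, 81.2, 36.4, 60.9, 95.9, 37.1, 46.9, 0.0, 79.1, 0.0, 117.6, 59.5, 110.6, 84.7.
Season total = 1166.9 DD.
Complete generations = ⌊1166.9 / 391⌋ = 2.

2 generations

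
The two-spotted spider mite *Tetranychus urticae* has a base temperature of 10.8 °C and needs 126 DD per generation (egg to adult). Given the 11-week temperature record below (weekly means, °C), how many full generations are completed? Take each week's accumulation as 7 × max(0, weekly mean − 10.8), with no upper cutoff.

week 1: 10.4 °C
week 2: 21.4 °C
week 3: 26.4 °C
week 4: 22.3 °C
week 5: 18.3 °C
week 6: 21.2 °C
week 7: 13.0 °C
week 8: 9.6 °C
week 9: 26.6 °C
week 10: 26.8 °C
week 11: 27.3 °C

Weekly DD (7 × max(0, T̄ − 10.8)): 0.0, 74.2, 109.2, 80.5, 52.5, 72.8, 15.4, 0.0, 110.6, 112.0, 115.5.
Season total = 742.7 DD.
Complete generations = ⌊742.7 / 126⌋ = 5.

5 generations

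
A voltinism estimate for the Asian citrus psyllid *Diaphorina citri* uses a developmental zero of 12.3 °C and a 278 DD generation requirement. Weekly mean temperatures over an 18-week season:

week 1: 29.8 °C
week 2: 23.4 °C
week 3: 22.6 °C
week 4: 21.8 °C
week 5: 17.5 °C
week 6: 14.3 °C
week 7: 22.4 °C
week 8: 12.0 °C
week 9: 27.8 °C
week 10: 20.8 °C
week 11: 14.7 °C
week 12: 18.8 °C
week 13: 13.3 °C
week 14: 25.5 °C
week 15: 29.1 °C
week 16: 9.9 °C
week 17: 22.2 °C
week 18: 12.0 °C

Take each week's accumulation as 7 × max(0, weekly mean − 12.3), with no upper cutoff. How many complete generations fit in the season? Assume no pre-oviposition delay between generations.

3 generations

Weekly DD (7 × max(0, T̄ − 12.3)): 122.5, 77.7, 72.1, 66.5, 36.4, 14.0, 70.7, 0.0, 108.5, 59.5, 16.8, 45.5, 7.0, 92.4, 117.6, 0.0, 69.3, 0.0.
Season total = 976.5 DD.
Complete generations = ⌊976.5 / 278⌋ = 3.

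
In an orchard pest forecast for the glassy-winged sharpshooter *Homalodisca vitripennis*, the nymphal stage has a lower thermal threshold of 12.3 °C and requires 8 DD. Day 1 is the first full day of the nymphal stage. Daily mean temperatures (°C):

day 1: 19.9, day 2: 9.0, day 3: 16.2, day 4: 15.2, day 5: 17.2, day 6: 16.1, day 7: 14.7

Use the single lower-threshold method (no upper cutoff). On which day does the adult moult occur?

Daily DD above 12.3 °C: 7.6, 0.0, 3.9, 2.9, 4.9, 3.8, 2.4.
Cumulative: 7.6, 7.6, 11.5, 14.4, 19.3, 23.1, 25.5.
The total first reaches 8 DD on day 3.

day 3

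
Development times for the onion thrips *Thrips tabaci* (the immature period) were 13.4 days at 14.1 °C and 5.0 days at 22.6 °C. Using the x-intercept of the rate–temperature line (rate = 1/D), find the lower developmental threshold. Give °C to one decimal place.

Linear rate model ⇒ the product D·(T − T_b) is constant across temperatures.
13.4·(14.1 − T_b) = 5.0·(22.6 − T_b)
T_b = (13.4·14.1 − 5.0·22.6) / (13.4 − 5.0) = 75.94 / 8.4 = 9.040 °C ≈ 9.0 °C.

9.0 °C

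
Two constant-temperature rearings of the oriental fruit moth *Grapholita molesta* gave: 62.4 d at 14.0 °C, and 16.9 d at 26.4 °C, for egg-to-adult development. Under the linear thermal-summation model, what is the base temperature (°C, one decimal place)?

Under the model K = D·(T − T_b), so D₁·(T₁ − T_b) = D₂·(T₂ − T_b).
62.4·(14.0 − T_b) = 16.9·(26.4 − T_b)
T_b = (62.4·14.0 − 16.9·26.4) / (62.4 − 16.9) = 427.44 / 45.5 = 9.394 °C ≈ 9.4 °C.

9.4 °C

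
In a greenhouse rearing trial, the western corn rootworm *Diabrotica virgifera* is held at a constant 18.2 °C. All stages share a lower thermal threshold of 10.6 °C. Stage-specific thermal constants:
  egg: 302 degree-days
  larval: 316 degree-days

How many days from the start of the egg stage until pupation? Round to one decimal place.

Daily accumulation at 18.2 °C = 18.2 − 10.6 = 7.6 DD/day.
Total K = 302 + 316 = 618 DD.
Total duration = 618 / 7.6 = 81.316 ≈ 81.3 days.

81.3 days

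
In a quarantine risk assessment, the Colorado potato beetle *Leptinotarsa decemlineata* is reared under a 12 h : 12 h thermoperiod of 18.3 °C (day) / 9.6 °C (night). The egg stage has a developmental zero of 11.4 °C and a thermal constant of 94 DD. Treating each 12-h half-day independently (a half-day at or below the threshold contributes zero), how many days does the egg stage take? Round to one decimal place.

Day half: max(0, 18.3 − 11.4) × 0.5 = 6.9 × 0.5 = 3.45 DD.
Night half: max(0, 9.6 − 11.4) × 0.5 = 0.0 × 0.5 = 0.00 DD.
Per 24 h: 3.45 DD/day.
Duration = 94 / 3.45 = 27.246 ≈ 27.2 days.

27.2 days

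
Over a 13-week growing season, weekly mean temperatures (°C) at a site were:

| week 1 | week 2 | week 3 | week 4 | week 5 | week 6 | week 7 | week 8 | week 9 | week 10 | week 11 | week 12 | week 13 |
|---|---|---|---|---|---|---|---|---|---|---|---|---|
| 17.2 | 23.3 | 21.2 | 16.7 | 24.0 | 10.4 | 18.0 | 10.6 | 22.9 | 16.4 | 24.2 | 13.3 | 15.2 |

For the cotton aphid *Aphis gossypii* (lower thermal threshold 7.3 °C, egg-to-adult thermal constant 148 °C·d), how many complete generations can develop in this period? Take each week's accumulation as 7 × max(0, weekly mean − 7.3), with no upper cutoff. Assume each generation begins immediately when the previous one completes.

6 generations

Weekly DD (7 × max(0, T̄ − 7.3)): 69.3, 112.0, 97.3, 65.8, 116.9, 21.7, 74.9, 23.1, 109.2, 63.7, 118.3, 42.0, 55.3.
Season total = 969.5 DD.
Complete generations = ⌊969.5 / 148⌋ = 6.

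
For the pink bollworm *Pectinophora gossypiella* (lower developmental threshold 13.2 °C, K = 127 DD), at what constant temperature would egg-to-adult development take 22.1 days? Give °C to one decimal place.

Required daily accumulation = 127 / 22.1 = 5.747 DD/day.
T = T_base + 5.747 = 13.2 + 5.747 = 18.947 ≈ 18.9 °C.

18.9 °C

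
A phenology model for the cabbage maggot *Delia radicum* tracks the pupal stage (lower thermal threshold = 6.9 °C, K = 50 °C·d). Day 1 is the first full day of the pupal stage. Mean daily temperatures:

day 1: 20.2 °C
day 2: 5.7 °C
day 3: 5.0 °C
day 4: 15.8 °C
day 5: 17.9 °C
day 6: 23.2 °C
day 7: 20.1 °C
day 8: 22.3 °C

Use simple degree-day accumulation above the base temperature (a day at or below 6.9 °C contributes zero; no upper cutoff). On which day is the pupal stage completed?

Daily DD above 6.9 °C: 13.3, 0.0, 0.0, 8.9, 11.0, 16.3, 13.2, 15.4.
Cumulative: 13.3, 13.3, 13.3, 22.2, 33.2, 49.5, 62.7, 78.1.
The total first reaches 50 DD on day 7.

day 7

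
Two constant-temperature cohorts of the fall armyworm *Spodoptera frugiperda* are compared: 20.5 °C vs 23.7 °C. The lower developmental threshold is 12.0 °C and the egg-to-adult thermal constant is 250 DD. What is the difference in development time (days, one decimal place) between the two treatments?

At 20.5 °C: 250 / (20.5 − 12.0) = 250 / 8.5 = 29.412 d.
At 23.7 °C: 250 / (23.7 − 12.0) = 250 / 11.7 = 21.368 d.
Difference = |29.412 − 21.368| = 8.044 ≈ 8.0 days.

8.0 days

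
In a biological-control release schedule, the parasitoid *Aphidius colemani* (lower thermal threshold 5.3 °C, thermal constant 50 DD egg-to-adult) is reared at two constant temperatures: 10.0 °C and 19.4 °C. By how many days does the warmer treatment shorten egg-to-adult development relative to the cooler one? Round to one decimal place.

At 10.0 °C: 50 / (10.0 − 5.3) = 50 / 4.7 = 10.638 d.
At 19.4 °C: 50 / (19.4 − 5.3) = 50 / 14.1 = 3.546 d.
Difference = |10.638 − 3.546| = 7.092 ≈ 7.1 days.

7.1 days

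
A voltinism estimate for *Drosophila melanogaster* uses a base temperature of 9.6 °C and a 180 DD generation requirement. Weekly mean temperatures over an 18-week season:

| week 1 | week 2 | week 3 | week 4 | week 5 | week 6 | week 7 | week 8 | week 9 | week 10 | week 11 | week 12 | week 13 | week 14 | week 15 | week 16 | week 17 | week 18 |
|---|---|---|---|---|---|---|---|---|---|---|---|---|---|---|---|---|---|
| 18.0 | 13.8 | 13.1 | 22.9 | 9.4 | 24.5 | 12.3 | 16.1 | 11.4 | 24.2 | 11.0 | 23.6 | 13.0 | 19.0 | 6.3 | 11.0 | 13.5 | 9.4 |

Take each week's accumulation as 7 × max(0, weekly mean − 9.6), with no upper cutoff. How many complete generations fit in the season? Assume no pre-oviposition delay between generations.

4 generations

Weekly DD (7 × max(0, T̄ − 9.6)): 58.8, 29.4, 24.5, 93.1, 0.0, 104.3, 18.9, 45.5, 12.6, 102.2, 9.8, 98.0, 23.8, 65.8, 0.0, 9.8, 27.3, 0.0.
Season total = 723.8 DD.
Complete generations = ⌊723.8 / 180⌋ = 4.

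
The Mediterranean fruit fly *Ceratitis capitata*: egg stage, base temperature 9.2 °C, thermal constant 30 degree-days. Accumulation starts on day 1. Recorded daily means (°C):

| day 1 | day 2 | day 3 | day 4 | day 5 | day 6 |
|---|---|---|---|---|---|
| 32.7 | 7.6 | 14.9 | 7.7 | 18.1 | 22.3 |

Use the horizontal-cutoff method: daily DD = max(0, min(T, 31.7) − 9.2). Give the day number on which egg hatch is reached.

day 5

Daily DD above 9.2 °C (capped at 22.5): 22.5, 0.0, 5.7, 0.0, 8.9, 13.1.
Cumulative: 22.5, 22.5, 28.2, 28.2, 37.1, 50.2.
The total first reaches 30 DD on day 5.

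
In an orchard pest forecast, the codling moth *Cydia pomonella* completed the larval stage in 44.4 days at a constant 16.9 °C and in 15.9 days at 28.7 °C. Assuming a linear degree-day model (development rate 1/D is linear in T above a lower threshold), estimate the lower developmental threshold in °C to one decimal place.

Linear rate model ⇒ the product D·(T − T_b) is constant across temperatures.
44.4·(16.9 − T_b) = 15.9·(28.7 − T_b)
T_b = (44.4·16.9 − 15.9·28.7) / (44.4 − 15.9) = 294.03 / 28.5 = 10.317 °C ≈ 10.3 °C.

10.3 °C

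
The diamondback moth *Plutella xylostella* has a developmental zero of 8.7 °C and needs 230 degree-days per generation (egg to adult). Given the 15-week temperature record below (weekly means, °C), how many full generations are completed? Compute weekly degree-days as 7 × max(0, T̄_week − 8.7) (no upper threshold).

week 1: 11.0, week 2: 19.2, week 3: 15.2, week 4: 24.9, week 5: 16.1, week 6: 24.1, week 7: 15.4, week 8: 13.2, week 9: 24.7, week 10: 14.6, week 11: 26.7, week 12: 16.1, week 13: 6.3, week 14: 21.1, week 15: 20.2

Weekly DD (7 × max(0, T̄ − 8.7)): 16.1, 73.5, 45.5, 113.4, 51.8, 107.8, 46.9, 31.5, 112.0, 41.3, 126.0, 51.8, 0.0, 86.8, 80.5.
Season total = 984.9 DD.
Complete generations = ⌊984.9 / 230⌋ = 4.

4 generations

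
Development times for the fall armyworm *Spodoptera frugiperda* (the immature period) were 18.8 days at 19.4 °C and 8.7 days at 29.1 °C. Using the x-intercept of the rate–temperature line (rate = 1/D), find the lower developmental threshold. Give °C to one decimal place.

Under the model K = D·(T − T_b), so D₁·(T₁ − T_b) = D₂·(T₂ − T_b).
18.8·(19.4 − T_b) = 8.7·(29.1 − T_b)
T_b = (18.8·19.4 − 8.7·29.1) / (18.8 − 8.7) = 111.55 / 10.1 = 11.045 °C ≈ 11.0 °C.

11.0 °C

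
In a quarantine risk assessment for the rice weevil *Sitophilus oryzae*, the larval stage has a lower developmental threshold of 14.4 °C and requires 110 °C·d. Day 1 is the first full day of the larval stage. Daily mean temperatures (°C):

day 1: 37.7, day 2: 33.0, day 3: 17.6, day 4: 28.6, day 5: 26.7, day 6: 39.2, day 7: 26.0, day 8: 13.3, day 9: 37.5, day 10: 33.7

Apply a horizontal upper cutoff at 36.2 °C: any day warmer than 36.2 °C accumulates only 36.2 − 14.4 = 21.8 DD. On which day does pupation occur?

day 9

Daily DD above 14.4 °C (capped at 21.8): 21.8, 18.6, 3.2, 14.2, 12.3, 21.8, 11.6, 0.0, 21.8, 19.3.
Cumulative: 21.8, 40.4, 43.6, 57.8, 70.1, 91.9, 103.5, 103.5, 125.3, 144.6.
The total first reaches 110 DD on day 9.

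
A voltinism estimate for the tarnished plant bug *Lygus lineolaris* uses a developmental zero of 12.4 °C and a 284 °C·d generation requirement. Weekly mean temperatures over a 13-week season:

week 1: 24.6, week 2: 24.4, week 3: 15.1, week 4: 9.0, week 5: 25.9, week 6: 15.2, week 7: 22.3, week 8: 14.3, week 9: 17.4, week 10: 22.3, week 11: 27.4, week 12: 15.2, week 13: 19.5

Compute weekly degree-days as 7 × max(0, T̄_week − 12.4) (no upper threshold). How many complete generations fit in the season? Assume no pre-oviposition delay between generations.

Weekly DD (7 × max(0, T̄ − 12.4)): 85.4, 84.0, 18.9, 0.0, 94.5, 19.6, 69.3, 13.3, 35.0, 69.3, 105.0, 19.6, 49.7.
Season total = 663.6 DD.
Complete generations = ⌊663.6 / 284⌋ = 2.

2 generations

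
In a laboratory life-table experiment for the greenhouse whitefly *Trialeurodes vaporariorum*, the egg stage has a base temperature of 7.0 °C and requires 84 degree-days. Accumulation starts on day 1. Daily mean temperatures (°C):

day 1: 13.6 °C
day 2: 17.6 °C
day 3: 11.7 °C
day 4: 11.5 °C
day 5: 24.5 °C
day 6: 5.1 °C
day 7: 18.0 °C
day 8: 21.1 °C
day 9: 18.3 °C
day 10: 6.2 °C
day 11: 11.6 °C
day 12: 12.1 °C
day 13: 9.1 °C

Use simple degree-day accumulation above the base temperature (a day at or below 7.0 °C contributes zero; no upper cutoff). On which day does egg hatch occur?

day 11

Daily DD above 7.0 °C: 6.6, 10.6, 4.7, 4.5, 17.5, 0.0, 11.0, 14.1, 11.3, 0.0, 4.6, 5.1, 2.1.
Cumulative: 6.6, 17.2, 21.9, 26.4, 43.9, 43.9, 54.9, 69.0, 80.3, 80.3, 84.9, 90.0, 92.1.
The total first reaches 84 DD on day 11.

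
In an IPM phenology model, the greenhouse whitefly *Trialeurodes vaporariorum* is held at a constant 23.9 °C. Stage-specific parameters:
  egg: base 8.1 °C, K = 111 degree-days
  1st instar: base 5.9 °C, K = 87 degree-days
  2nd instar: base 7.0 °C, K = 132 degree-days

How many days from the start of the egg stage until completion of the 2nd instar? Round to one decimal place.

egg: 111 / (23.9 − 8.1) = 111 / 15.8 = 7.025 d.
1st instar: 87 / (23.9 − 5.9) = 87 / 18.0 = 4.833 d.
2nd instar: 132 / (23.9 − 7.0) = 132 / 16.9 = 7.811 d.
Sum = 19.669 ≈ 19.7 days.

19.7 days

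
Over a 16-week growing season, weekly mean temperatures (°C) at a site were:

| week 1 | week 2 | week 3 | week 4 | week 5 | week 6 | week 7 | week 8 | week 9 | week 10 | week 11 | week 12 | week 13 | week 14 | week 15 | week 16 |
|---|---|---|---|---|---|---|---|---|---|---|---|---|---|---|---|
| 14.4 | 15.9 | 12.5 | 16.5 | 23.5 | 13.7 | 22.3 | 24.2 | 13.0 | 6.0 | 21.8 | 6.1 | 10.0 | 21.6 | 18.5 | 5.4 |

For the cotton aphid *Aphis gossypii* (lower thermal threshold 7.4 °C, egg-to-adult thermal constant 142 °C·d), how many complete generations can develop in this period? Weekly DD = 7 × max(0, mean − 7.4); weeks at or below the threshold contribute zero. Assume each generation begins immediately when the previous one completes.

Weekly DD (7 × max(0, T̄ − 7.4)): 49.0, 59.5, 35.7, 63.7, 112.7, 44.1, 104.3, 117.6, 39.2, 0.0, 100.8, 0.0, 18.2, 99.4, 77.7, 0.0.
Season total = 921.9 DD.
Complete generations = ⌊921.9 / 142⌋ = 6.

6 generations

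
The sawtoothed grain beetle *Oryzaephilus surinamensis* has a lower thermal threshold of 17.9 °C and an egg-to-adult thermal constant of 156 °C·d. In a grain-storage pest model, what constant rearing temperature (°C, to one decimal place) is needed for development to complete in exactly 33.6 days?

Required daily accumulation = 156 / 33.6 = 4.643 DD/day.
T = T_base + 4.643 = 17.9 + 4.643 = 22.543 ≈ 22.5 °C.

22.5 °C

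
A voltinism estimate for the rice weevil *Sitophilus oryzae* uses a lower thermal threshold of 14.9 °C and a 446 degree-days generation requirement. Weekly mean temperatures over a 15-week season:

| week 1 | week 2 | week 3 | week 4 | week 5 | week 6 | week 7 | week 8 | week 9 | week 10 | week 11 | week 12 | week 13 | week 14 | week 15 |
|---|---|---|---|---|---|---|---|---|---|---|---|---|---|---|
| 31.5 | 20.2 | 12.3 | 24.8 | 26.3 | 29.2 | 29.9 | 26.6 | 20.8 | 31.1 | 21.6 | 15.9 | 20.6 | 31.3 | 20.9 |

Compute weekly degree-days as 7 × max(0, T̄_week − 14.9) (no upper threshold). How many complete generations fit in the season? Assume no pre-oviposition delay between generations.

Weekly DD (7 × max(0, T̄ − 14.9)): 116.2, 37.1, 0.0, 69.3, 79.8, 100.1, 105.0, 81.9, 41.3, 113.4, 46.9, 7.0, 39.9, 114.8, 42.0.
Season total = 994.7 DD.
Complete generations = ⌊994.7 / 446⌋ = 2.

2 generations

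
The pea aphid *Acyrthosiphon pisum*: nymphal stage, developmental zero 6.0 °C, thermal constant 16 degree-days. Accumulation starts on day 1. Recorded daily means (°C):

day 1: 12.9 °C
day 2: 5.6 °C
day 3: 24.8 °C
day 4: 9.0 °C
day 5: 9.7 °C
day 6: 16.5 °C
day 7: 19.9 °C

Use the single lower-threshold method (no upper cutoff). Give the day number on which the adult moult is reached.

day 3

Daily DD above 6.0 °C: 6.9, 0.0, 18.8, 3.0, 3.7, 10.5, 13.9.
Cumulative: 6.9, 6.9, 25.7, 28.7, 32.4, 42.9, 56.8.
The total first reaches 16 DD on day 3.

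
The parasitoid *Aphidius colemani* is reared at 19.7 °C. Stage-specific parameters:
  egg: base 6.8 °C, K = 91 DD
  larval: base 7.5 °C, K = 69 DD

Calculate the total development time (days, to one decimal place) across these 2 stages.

egg: 91 / (19.7 − 6.8) = 91 / 12.9 = 7.054 d.
larval: 69 / (19.7 − 7.5) = 69 / 12.2 = 5.656 d.
Sum = 12.710 ≈ 12.7 days.

12.7 days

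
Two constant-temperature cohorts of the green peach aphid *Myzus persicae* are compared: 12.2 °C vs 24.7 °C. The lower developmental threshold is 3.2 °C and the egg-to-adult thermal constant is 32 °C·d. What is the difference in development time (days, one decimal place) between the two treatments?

At 12.2 °C: 32 / (12.2 − 3.2) = 32 / 9.0 = 3.556 d.
At 24.7 °C: 32 / (24.7 − 3.2) = 32 / 21.5 = 1.488 d.
Difference = |3.556 − 1.488| = 2.067 ≈ 2.1 days.

2.1 days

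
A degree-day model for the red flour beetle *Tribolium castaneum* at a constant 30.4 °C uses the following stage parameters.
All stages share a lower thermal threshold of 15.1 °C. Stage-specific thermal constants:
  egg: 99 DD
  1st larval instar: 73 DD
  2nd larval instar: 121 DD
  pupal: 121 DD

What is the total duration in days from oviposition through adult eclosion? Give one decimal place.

Daily accumulation at 30.4 °C = 30.4 − 15.1 = 15.3 DD/day.
Total K = 99 + 73 + 121 + 121 = 414 DD.
Total duration = 414 / 15.3 = 27.059 ≈ 27.1 days.

27.1 days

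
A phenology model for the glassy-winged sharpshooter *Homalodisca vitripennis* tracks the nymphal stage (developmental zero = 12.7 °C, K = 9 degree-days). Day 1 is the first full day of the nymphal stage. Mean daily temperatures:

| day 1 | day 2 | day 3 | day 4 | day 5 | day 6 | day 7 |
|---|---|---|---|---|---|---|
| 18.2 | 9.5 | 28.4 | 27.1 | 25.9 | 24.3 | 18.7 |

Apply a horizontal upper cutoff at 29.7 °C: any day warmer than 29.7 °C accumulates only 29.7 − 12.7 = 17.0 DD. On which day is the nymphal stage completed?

Daily DD above 12.7 °C (capped at 17.0): 5.5, 0.0, 15.7, 14.4, 13.2, 11.6, 6.0.
Cumulative: 5.5, 5.5, 21.2, 35.6, 48.8, 60.4, 66.4.
The total first reaches 9 DD on day 3.

day 3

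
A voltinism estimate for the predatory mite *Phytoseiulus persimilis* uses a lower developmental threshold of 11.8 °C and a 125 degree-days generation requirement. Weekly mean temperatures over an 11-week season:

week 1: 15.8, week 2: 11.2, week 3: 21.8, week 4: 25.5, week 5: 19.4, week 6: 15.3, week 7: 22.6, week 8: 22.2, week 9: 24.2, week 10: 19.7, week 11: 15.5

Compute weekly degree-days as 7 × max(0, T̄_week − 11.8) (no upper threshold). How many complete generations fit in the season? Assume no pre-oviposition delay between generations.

4 generations

Weekly DD (7 × max(0, T̄ − 11.8)): 28.0, 0.0, 70.0, 95.9, 53.2, 24.5, 75.6, 72.8, 86.8, 55.3, 25.9.
Season total = 588.0 DD.
Complete generations = ⌊588.0 / 125⌋ = 4.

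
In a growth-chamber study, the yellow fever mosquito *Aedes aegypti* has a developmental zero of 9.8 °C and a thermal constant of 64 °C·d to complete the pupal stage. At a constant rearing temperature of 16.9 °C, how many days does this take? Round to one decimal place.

Daily accumulation = 16.9 − 9.8 = 7.1 DD/day.
Duration = 64 / 7.1 = 9.014 ≈ 9.0 days.

9.0 days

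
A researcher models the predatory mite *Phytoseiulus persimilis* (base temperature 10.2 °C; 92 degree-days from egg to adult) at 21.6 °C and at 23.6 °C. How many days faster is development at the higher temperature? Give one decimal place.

At 21.6 °C: 92 / (21.6 − 10.2) = 92 / 11.4 = 8.070 d.
At 23.6 °C: 92 / (23.6 − 10.2) = 92 / 13.4 = 6.866 d.
Difference = |8.070 − 6.866| = 1.205 ≈ 1.2 days.

1.2 days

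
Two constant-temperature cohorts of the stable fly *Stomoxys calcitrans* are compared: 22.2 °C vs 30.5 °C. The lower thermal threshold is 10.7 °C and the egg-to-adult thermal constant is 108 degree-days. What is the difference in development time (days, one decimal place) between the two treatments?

3.9 days

At 22.2 °C: 108 / (22.2 − 10.7) = 108 / 11.5 = 9.391 d.
At 30.5 °C: 108 / (30.5 − 10.7) = 108 / 19.8 = 5.455 d.
Difference = |9.391 − 5.455| = 3.937 ≈ 3.9 days.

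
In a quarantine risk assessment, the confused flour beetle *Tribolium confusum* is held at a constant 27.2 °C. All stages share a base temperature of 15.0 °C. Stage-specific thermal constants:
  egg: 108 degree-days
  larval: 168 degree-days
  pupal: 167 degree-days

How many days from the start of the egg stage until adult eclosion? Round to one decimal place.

Daily accumulation at 27.2 °C = 27.2 − 15.0 = 12.2 DD/day.
Total K = 108 + 168 + 167 = 443 DD.
Total duration = 443 / 12.2 = 36.311 ≈ 36.3 days.

36.3 days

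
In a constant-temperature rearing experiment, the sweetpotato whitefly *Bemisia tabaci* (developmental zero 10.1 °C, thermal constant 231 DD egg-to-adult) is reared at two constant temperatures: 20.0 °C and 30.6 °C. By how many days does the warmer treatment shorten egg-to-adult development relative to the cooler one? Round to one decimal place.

At 20.0 °C: 231 / (20.0 − 10.1) = 231 / 9.9 = 23.333 d.
At 30.6 °C: 231 / (30.6 − 10.1) = 231 / 20.5 = 11.268 d.
Difference = |23.333 − 11.268| = 12.065 ≈ 12.1 days.

12.1 days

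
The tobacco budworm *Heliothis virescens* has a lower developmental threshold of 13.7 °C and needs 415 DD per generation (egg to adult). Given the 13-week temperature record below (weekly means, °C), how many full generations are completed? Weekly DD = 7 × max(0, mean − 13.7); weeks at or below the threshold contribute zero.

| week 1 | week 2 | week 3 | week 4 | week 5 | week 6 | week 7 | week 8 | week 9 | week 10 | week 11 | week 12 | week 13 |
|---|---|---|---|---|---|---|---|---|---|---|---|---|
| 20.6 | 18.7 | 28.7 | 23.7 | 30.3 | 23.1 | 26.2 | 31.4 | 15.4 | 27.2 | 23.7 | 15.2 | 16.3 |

Weekly DD (7 × max(0, T̄ − 13.7)): 48.3, 35.0, 105.0, 70.0, 116.2, 65.8, 87.5, 123.9, 11.9, 94.5, 70.0, 10.5, 18.2.
Season total = 856.8 DD.
Complete generations = ⌊856.8 / 415⌋ = 2.

2 generations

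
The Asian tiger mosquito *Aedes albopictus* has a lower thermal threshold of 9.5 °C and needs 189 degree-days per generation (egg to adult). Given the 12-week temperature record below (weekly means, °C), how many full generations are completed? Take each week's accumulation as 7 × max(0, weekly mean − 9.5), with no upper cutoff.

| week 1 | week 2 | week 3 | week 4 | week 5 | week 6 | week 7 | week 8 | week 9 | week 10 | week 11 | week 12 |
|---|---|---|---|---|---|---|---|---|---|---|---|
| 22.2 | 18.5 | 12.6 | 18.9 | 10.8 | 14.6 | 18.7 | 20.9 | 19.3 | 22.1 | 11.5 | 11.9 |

Weekly DD (7 × max(0, T̄ − 9.5)): 88.9, 63.0, 21.7, 65.8, 9.1, 35.7, 64.4, 79.8, 68.6, 88.2, 14.0, 16.8.
Season total = 616.0 DD.
Complete generations = ⌊616.0 / 189⌋ = 3.

3 generations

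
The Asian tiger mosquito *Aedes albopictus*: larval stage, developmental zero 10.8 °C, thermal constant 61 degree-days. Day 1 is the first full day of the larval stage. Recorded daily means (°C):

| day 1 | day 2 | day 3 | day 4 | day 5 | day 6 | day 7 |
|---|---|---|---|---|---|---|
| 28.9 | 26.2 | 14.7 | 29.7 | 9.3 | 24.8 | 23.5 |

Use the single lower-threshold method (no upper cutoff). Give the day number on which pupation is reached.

day 6

Daily DD above 10.8 °C: 18.1, 15.4, 3.9, 18.9, 0.0, 14.0, 12.7.
Cumulative: 18.1, 33.5, 37.4, 56.3, 56.3, 70.3, 83.0.
The total first reaches 61 DD on day 6.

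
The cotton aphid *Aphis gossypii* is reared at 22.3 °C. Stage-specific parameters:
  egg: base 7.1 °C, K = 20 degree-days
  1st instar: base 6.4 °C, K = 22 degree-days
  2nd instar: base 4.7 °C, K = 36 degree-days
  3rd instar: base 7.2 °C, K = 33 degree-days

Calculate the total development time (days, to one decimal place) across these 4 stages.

6.9 days

egg: 20 / (22.3 − 7.1) = 20 / 15.2 = 1.316 d.
1st instar: 22 / (22.3 − 6.4) = 22 / 15.9 = 1.384 d.
2nd instar: 36 / (22.3 − 4.7) = 36 / 17.6 = 2.045 d.
3rd instar: 33 / (22.3 − 7.2) = 33 / 15.1 = 2.185 d.
Sum = 6.930 ≈ 6.9 days.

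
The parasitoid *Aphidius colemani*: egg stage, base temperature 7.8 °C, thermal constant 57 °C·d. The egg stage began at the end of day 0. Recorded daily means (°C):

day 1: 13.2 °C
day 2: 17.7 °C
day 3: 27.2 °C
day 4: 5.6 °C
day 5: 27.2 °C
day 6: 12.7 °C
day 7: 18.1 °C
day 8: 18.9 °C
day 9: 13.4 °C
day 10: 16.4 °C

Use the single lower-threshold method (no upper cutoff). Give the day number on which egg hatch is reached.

Daily DD above 7.8 °C: 5.4, 9.9, 19.4, 0.0, 19.4, 4.9, 10.3, 11.1, 5.6, 8.6.
Cumulative: 5.4, 15.3, 34.7, 34.7, 54.1, 59.0, 69.3, 80.4, 86.0, 94.6.
The total first reaches 57 DD on day 6.

day 6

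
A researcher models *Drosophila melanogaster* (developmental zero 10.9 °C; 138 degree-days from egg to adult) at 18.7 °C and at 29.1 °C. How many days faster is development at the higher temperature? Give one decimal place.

10.1 days

At 18.7 °C: 138 / (18.7 − 10.9) = 138 / 7.8 = 17.692 d.
At 29.1 °C: 138 / (29.1 − 10.9) = 138 / 18.2 = 7.582 d.
Difference = |17.692 − 7.582| = 10.110 ≈ 10.1 days.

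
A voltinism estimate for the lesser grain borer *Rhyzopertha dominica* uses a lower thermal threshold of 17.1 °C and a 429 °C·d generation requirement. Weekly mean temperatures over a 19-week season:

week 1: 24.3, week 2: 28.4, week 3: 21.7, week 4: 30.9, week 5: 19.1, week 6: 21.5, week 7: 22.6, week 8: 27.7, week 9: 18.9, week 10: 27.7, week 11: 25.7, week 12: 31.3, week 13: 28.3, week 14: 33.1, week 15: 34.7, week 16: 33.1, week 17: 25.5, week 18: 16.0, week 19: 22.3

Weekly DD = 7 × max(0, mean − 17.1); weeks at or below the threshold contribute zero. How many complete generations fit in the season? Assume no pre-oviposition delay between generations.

2 generations

Weekly DD (7 × max(0, T̄ − 17.1)): 50.4, 79.1, 32.2, 96.6, 14.0, 30.8, 38.5, 74.2, 12.6, 74.2, 60.2, 99.4, 78.4, 112.0, 123.2, 112.0, 58.8, 0.0, 36.4.
Season total = 1183.0 DD.
Complete generations = ⌊1183.0 / 429⌋ = 2.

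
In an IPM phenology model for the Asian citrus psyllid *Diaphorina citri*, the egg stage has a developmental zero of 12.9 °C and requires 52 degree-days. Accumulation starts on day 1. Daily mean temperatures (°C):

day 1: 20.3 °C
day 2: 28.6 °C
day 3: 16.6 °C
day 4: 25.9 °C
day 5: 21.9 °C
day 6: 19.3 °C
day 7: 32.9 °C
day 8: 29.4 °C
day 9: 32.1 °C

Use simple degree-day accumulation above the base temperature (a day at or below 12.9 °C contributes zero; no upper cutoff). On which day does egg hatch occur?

Daily DD above 12.9 °C: 7.4, 15.7, 3.7, 13.0, 9.0, 6.4, 20.0, 16.5, 19.2.
Cumulative: 7.4, 23.1, 26.8, 39.8, 48.8, 55.2, 75.2, 91.7, 110.9.
The total first reaches 52 DD on day 6.

day 6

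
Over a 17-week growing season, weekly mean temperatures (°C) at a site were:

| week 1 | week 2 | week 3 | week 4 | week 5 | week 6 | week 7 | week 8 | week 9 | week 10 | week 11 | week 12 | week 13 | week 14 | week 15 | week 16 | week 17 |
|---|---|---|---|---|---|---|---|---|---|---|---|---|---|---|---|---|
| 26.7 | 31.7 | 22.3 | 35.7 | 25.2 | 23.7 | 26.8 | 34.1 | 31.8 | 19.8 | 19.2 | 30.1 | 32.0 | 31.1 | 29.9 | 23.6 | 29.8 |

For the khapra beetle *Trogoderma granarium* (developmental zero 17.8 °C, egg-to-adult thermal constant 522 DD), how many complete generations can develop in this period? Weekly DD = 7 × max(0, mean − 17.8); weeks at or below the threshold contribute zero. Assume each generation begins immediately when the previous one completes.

Weekly DD (7 × max(0, T̄ − 17.8)): 62.3, 97.3, 31.5, 125.3, 51.8, 41.3, 63.0, 114.1, 98.0, 14.0, 9.8, 86.1, 99.4, 93.1, 84.7, 40.6, 84.0.
Season total = 1196.3 DD.
Complete generations = ⌊1196.3 / 522⌋ = 2.

2 generations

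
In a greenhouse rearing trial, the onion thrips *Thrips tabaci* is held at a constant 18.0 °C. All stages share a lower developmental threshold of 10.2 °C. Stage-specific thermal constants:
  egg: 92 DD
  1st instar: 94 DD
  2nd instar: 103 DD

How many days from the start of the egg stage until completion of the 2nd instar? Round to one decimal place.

37.1 days

Daily accumulation at 18.0 °C = 18.0 − 10.2 = 7.8 DD/day.
Total K = 92 + 94 + 103 = 289 DD.
Total duration = 289 / 7.8 = 37.051 ≈ 37.1 days.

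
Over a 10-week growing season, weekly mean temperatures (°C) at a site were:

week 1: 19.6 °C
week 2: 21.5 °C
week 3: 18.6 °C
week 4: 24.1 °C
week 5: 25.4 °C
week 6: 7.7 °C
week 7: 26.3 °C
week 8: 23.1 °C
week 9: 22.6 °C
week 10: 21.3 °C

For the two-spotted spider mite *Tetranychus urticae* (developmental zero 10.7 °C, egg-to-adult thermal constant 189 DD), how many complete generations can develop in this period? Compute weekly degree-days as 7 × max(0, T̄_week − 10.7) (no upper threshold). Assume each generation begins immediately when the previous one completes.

Weekly DD (7 × max(0, T̄ − 10.7)): 62.3, 75.6, 55.3, 93.8, 102.9, 0.0, 109.2, 86.8, 83.3, 74.2.
Season total = 743.4 DD.
Complete generations = ⌊743.4 / 189⌋ = 3.

3 generations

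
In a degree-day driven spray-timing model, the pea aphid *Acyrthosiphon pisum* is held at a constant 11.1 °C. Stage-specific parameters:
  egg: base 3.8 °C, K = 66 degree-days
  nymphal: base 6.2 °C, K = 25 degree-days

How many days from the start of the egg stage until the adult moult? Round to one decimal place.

egg: 66 / (11.1 − 3.8) = 66 / 7.3 = 9.041 d.
nymphal: 25 / (11.1 − 6.2) = 25 / 4.9 = 5.102 d.
Sum = 14.143 ≈ 14.1 days.

14.1 days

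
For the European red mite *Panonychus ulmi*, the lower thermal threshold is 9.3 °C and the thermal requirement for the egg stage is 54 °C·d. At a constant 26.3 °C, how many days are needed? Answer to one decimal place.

3.2 days

Daily accumulation = 26.3 − 9.3 = 17.0 DD/day.
Duration = 54 / 17.0 = 3.176 ≈ 3.2 days.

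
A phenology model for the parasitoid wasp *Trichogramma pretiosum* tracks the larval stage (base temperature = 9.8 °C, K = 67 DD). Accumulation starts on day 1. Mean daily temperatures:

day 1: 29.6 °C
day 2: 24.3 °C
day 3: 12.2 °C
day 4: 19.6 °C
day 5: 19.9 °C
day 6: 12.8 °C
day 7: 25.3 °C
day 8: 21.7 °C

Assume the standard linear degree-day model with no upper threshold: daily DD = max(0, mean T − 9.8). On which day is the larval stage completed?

day 7

Daily DD above 9.8 °C: 19.8, 14.5, 2.4, 9.8, 10.1, 3.0, 15.5, 11.9.
Cumulative: 19.8, 34.3, 36.7, 46.5, 56.6, 59.6, 75.1, 87.0.
The total first reaches 67 DD on day 7.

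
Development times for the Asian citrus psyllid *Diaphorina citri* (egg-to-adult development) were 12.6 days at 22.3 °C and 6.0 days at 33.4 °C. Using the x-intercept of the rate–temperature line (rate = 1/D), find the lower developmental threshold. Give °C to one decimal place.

12.2 °C

Linear rate model ⇒ the product D·(T − T_b) is constant across temperatures.
12.6·(22.3 − T_b) = 6.0·(33.4 − T_b)
T_b = (12.6·22.3 − 6.0·33.4) / (12.6 − 6.0) = 80.58 / 6.6 = 12.209 °C ≈ 12.2 °C.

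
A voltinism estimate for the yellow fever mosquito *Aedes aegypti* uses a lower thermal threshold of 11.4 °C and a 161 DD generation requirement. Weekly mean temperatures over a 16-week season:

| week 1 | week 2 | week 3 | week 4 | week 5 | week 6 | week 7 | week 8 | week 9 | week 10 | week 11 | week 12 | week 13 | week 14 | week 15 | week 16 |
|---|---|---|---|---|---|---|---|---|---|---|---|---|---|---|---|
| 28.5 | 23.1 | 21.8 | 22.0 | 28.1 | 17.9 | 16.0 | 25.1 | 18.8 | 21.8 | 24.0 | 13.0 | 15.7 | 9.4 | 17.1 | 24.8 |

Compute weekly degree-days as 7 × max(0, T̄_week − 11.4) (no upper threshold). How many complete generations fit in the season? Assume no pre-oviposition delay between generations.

Weekly DD (7 × max(0, T̄ − 11.4)): 119.7, 81.9, 72.8, 74.2, 116.9, 45.5, 32.2, 95.9, 51.8, 72.8, 88.2, 11.2, 30.1, 0.0, 39.9, 93.8.
Season total = 1026.9 DD.
Complete generations = ⌊1026.9 / 161⌋ = 6.

6 generations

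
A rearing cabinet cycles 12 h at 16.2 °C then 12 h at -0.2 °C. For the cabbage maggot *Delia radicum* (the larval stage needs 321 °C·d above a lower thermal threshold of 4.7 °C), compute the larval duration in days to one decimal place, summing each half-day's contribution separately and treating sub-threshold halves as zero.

Day half: max(0, 16.2 − 4.7) × 0.5 = 11.5 × 0.5 = 5.75 DD.
Night half: max(0, -0.2 − 4.7) × 0.5 = 0.0 × 0.5 = 0.00 DD.
Per 24 h: 5.75 DD/day.
Duration = 321 / 5.75 = 55.826 ≈ 55.8 days.

55.8 days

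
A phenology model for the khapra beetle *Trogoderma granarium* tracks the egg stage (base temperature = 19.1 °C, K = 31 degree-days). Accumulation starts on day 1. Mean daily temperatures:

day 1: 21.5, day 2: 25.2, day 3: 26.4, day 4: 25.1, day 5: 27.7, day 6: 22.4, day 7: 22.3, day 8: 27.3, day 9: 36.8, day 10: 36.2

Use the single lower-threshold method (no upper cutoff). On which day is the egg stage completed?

day 6

Daily DD above 19.1 °C: 2.4, 6.1, 7.3, 6.0, 8.6, 3.3, 3.2, 8.2, 17.7, 17.1.
Cumulative: 2.4, 8.5, 15.8, 21.8, 30.4, 33.7, 36.9, 45.1, 62.8, 79.9.
The total first reaches 31 DD on day 6.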